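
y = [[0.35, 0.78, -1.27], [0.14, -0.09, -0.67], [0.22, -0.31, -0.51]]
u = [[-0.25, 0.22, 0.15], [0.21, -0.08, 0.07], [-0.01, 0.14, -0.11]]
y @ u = [[0.09, -0.16, 0.25],[-0.05, -0.06, 0.09],[-0.12, 0.00, 0.07]]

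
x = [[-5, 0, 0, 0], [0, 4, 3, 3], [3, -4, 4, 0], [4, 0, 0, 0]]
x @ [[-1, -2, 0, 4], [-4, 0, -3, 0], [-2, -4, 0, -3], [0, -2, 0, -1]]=[[5, 10, 0, -20], [-22, -18, -12, -12], [5, -22, 12, 0], [-4, -8, 0, 16]]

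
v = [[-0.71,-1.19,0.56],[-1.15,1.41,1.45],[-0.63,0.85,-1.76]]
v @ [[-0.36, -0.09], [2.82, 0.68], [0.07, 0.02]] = [[-3.06, -0.73],[4.49, 1.09],[2.50, 0.60]]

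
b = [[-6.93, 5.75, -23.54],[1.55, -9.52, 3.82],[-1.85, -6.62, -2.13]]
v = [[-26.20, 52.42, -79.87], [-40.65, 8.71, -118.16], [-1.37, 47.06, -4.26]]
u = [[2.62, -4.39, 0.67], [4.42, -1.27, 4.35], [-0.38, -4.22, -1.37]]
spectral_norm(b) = 26.03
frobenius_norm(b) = 28.19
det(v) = 6529.72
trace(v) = -21.75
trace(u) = -0.02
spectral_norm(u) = 7.51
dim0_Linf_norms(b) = [6.93, 9.52, 23.54]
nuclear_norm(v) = 214.80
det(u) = 20.51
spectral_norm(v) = 156.15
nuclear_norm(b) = 37.92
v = u @ b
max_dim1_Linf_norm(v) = 118.16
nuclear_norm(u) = 13.47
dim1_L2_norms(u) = [5.16, 6.33, 4.45]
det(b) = 318.71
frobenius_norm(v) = 166.55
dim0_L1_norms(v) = [68.22, 108.19, 202.29]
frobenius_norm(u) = 9.30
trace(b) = -18.58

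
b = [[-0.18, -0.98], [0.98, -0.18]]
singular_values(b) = [1.0, 1.0]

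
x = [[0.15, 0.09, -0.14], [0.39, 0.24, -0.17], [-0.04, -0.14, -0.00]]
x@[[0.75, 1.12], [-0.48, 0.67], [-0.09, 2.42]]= [[0.08, -0.11], [0.19, 0.19], [0.04, -0.14]]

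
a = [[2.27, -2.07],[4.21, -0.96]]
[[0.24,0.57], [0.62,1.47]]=a @ [[0.16, 0.38], [0.06, 0.14]]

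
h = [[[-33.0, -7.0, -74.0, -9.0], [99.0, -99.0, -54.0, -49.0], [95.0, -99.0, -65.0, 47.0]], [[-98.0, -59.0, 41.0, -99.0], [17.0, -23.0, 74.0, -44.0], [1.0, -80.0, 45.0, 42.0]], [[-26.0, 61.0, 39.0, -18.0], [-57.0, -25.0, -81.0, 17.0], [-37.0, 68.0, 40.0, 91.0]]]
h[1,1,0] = 17.0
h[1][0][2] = 41.0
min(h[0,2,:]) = -99.0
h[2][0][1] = 61.0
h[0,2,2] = -65.0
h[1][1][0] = 17.0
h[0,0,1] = -7.0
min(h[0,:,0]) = -33.0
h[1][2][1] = -80.0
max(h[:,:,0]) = 99.0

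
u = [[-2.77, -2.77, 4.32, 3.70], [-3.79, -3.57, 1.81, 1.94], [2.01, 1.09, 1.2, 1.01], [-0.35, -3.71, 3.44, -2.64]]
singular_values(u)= [9.32, 4.85, 3.42, 0.36]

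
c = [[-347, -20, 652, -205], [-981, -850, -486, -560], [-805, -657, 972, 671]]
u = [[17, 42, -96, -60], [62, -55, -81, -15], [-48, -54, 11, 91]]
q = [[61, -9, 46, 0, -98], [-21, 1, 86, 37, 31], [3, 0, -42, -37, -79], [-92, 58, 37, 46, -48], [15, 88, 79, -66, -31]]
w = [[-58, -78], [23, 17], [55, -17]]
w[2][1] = -17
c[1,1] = -850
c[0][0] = -347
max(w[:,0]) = 55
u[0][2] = -96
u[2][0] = -48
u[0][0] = 17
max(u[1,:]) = 62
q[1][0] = -21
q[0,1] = -9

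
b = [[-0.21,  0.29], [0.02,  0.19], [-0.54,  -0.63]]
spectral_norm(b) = 0.85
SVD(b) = [[0.13,-0.95], [0.19,-0.27], [-0.97,-0.18]] @ diag([0.8507722916805152, 0.3597033607136361]) @ [[0.59, 0.81], [0.81, -0.59]]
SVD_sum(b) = [[0.07,  0.09], [0.1,  0.13], [-0.49,  -0.67]] + [[-0.28, 0.20], [-0.08, 0.06], [-0.05, 0.04]]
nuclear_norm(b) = 1.21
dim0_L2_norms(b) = [0.58, 0.72]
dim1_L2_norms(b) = [0.36, 0.19, 0.83]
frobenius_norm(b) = 0.92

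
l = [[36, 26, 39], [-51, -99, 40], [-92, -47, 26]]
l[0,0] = 36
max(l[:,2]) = 40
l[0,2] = 39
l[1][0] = -51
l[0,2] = 39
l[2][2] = 26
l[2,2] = 26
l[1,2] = 40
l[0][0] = 36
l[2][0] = -92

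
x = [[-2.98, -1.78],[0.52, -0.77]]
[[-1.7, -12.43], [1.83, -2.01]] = x @[[1.42, 1.86], [-1.42, 3.87]]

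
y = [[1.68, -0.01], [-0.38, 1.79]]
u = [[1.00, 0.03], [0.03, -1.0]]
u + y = [[2.68, 0.02], [-0.35, 0.79]]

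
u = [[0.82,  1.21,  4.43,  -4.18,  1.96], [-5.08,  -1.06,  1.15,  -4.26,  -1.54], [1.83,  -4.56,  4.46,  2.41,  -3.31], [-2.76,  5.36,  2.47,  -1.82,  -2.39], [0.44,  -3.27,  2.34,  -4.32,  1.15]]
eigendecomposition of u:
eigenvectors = [[(0.18-0.39j), (0.18+0.39j), (-0.5+0j), (0.12-0.48j), (0.12+0.48j)], [(0.61+0j), (0.61-0j), (-0.04+0j), -0.05+0.21j, (-0.05-0.21j)], [(0.15+0.32j), (0.15-0.32j), (0.34+0j), (0.51+0j), (0.51-0j)], [0.13-0.40j, 0.13+0.40j, (0.46+0j), 0.18+0.41j, 0.18-0.41j], [(0.37+0.03j), (0.37-0.03j), 0.65+0.00j, -0.03-0.50j, (-0.03+0.5j)]]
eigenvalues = [(-4.16+6.49j), (-4.16-6.49j), (-0.81+0j), (6.34+1.63j), (6.34-1.63j)]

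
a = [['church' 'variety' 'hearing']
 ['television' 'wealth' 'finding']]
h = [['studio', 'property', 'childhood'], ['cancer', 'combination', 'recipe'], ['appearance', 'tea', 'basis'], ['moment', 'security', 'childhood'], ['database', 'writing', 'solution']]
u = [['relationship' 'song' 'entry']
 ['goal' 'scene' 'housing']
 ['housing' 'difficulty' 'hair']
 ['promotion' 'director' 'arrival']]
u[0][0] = 'relationship'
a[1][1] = 'wealth'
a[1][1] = 'wealth'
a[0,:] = ['church', 'variety', 'hearing']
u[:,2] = ['entry', 'housing', 'hair', 'arrival']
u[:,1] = ['song', 'scene', 'difficulty', 'director']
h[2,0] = 'appearance'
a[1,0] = 'television'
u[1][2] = 'housing'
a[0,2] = 'hearing'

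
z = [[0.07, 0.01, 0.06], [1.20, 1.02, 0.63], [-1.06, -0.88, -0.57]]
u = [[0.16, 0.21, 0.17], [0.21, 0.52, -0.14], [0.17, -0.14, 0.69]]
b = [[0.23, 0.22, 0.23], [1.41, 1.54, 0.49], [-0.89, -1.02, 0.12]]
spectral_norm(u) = 0.77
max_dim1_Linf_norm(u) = 0.69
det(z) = -0.00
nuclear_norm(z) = 2.31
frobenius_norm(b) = 2.57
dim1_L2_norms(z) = [0.09, 1.7, 1.49]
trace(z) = 0.52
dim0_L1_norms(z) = [2.33, 1.91, 1.26]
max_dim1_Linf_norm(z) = 1.2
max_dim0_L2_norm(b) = 1.86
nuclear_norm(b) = 2.95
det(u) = -0.00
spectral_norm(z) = 2.26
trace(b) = 1.89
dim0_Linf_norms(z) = [1.2, 1.02, 0.63]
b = z + u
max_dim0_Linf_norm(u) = 0.69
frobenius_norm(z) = 2.26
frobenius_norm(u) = 0.98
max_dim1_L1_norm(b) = 3.44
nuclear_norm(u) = 1.38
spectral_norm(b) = 2.54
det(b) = 0.01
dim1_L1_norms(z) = [0.14, 2.85, 2.51]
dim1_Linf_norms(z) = [0.07, 1.2, 1.06]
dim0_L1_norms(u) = [0.54, 0.87, 1.0]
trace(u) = 1.37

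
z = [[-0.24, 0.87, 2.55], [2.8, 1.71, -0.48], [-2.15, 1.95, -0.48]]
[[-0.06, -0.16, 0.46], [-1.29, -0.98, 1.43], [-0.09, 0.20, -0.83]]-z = [[0.18,  -1.03,  -2.09], [-4.09,  -2.69,  1.91], [2.06,  -1.75,  -0.35]]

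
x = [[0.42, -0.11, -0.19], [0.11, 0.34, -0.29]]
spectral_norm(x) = 0.53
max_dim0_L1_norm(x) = 0.53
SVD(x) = [[-0.74, -0.67], [-0.67, 0.74]] @ diag([0.5314317463485047, 0.39240323517139697]) @ [[-0.72,-0.28,0.63], [-0.51,0.83,-0.22]]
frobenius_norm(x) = 0.66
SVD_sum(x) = [[0.29, 0.11, -0.25], [0.26, 0.1, -0.23]] + [[0.13, -0.22, 0.06],  [-0.15, 0.24, -0.06]]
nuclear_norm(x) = 0.92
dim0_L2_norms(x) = [0.43, 0.36, 0.35]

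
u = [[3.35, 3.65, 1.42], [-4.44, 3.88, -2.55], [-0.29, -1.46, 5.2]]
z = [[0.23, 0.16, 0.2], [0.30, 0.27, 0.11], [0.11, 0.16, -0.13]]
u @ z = [[2.02, 1.75, 0.89],[-0.14, -0.07, -0.13],[0.07, 0.39, -0.89]]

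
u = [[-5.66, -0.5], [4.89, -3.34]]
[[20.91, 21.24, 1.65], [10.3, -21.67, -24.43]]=u @ [[-3.03, -3.83, -0.83], [-7.52, 0.88, 6.1]]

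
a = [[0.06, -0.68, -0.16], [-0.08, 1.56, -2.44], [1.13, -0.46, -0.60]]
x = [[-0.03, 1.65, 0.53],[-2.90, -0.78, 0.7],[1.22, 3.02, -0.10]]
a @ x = [[1.78, 0.15, -0.43], [-7.5, -8.72, 1.29], [0.57, 0.41, 0.34]]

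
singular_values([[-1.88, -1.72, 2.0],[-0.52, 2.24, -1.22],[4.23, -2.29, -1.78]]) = [5.45, 3.71, 0.33]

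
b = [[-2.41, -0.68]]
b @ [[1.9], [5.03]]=[[-8.00]]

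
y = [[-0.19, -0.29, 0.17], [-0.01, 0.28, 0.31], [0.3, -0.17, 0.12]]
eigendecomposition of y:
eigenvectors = [[0.86+0.00j,(0.2-0.34j),(0.2+0.34j)], [(0.23+0j),-0.67+0.00j,-0.67-0.00j], [-0.45+0.00j,-0.00-0.62j,-0.00+0.62j]]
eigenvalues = [(-0.36+0j), (0.28+0.28j), (0.28-0.28j)]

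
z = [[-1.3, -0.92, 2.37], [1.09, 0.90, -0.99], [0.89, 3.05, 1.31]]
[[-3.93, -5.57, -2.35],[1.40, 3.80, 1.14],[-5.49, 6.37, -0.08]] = z @ [[0.75,  0.32,  -0.08], [-1.27,  2.51,  0.38], [-1.74,  -1.20,  -0.89]]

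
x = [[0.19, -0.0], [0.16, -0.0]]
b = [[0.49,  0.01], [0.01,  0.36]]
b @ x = [[0.09, 0.0], [0.06, 0.00]]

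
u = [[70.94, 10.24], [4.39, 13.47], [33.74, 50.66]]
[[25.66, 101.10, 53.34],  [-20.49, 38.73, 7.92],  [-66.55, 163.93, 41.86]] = u@ [[0.61, 1.06, 0.7], [-1.72, 2.53, 0.36]]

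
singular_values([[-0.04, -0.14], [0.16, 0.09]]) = [0.22, 0.09]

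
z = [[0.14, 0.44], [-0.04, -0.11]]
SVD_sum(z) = [[0.14, 0.44], [-0.04, -0.11]] + [[-0.0, 0.00],[-0.00, 0.00]]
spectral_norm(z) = 0.48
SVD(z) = [[-0.97, 0.25], [0.25, 0.97]] @ diag([0.4763178214296359, 0.004618764826805862]) @ [[-0.31, -0.95], [-0.95, 0.31]]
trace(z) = 0.03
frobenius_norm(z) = 0.48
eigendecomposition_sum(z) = [[(0.07+0j), 0.22-0.07j], [(-0.02+0.01j), -0.06+0.04j]] + [[0.07-0.00j,0.22+0.07j], [-0.02-0.01j,(-0.06-0.04j)]]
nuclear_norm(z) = 0.48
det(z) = 0.00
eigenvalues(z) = [(0.02+0.04j), (0.02-0.04j)]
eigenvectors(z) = [[(0.96+0j),0.96-0.00j], [-0.27+0.10j,-0.27-0.10j]]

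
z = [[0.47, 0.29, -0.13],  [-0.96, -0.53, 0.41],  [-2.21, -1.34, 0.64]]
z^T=[[0.47, -0.96, -2.21], [0.29, -0.53, -1.34], [-0.13, 0.41, 0.64]]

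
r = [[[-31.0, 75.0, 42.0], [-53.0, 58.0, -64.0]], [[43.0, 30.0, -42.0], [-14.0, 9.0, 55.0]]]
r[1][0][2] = -42.0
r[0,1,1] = 58.0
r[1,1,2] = 55.0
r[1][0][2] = -42.0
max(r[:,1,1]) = 58.0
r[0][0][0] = -31.0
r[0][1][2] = -64.0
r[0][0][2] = 42.0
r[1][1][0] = -14.0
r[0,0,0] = -31.0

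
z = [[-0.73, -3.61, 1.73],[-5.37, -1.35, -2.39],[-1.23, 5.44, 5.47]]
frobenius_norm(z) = 10.68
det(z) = -174.16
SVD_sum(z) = [[-0.23, -1.18, -1.07], [-0.49, -2.46, -2.23], [1.08, 5.46, 4.94]] + [[-0.15,0.03,0.0], [-4.92,0.85,0.14], [-2.25,0.39,0.06]] + [[-0.35, -2.46, 2.79], [0.04, 0.26, -0.3], [-0.06, -0.41, 0.47]]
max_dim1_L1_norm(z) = 12.14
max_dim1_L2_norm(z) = 7.81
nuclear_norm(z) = 17.63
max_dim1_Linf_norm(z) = 5.47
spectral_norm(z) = 8.32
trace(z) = 3.39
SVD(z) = [[-0.19, 0.03, -0.98], [-0.4, 0.91, 0.11], [0.89, 0.42, -0.16]] @ diag([8.321928916650924, 5.495324501353026, 3.808373370750074]) @ [[0.14, 0.73, 0.66], [-0.99, 0.17, 0.03], [0.09, 0.66, -0.75]]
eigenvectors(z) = [[(-0.65+0j), (-0.09+0.38j), (-0.09-0.38j)], [-0.70+0.00j, 0.14-0.44j, (0.14+0.44j)], [0.28+0.00j, -0.79+0.00j, (-0.79-0j)]]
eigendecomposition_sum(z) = [[(-2.81-0j), -2.41+0.00j, -0.08+0.00j], [(-3.03-0j), -2.60+0.00j, -0.09+0.00j], [(1.2+0j), 1.03-0.00j, (0.04-0j)]] + [[1.04+0.88j, -0.60-1.27j, 0.91-1.16j], [(-1.17-1.11j), (0.63+1.55j), (-1.15+1.31j)], [(-1.22+2.46j), 2.20-1.80j, (2.72+1.21j)]] + [[1.04-0.88j, -0.60+1.27j, 0.91+1.16j], [-1.17+1.11j, 0.63-1.55j, -1.15-1.31j], [(-1.22-2.46j), (2.2+1.8j), (2.72-1.21j)]]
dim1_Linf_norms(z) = [3.61, 5.37, 5.47]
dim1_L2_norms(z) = [4.07, 6.03, 7.81]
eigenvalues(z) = [(-5.37+0j), (4.38+3.64j), (4.38-3.64j)]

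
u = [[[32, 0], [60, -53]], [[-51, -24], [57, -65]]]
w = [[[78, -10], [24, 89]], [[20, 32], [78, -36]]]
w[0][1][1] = 89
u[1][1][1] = -65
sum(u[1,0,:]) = -75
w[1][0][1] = 32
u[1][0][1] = -24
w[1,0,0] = 20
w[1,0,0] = 20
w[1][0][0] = 20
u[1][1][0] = 57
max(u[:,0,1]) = 0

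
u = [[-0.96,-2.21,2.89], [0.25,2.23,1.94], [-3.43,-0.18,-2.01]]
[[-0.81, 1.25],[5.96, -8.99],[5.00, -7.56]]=u @[[-2.02, 3.05],  [2.24, -3.38],  [0.76, -1.14]]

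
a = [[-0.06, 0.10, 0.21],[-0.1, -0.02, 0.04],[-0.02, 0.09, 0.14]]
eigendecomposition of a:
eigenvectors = [[(0.08+0j), (0.67+0j), 0.67-0.00j], [0.90+0.00j, (-0.4+0.3j), -0.40-0.30j], [-0.42+0.00j, (0.55+0.03j), 0.55-0.03j]]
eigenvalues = [(-0.05+0j), (0.05+0.05j), (0.05-0.05j)]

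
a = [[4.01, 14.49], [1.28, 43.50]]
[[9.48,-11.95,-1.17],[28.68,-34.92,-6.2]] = a @[[-0.02, -0.09, 0.25], [0.66, -0.8, -0.15]]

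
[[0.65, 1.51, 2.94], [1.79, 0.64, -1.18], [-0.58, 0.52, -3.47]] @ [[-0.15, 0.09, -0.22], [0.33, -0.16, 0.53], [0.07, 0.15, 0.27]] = [[0.61, 0.26, 1.45], [-0.14, -0.12, -0.37], [0.02, -0.66, -0.53]]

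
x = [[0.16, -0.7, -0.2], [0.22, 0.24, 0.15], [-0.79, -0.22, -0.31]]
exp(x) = [[1.18, -0.83, -0.24],[0.21, 1.18, 0.12],[-0.76, 0.07, 0.80]]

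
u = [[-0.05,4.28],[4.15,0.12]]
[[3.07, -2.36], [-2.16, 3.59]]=u @ [[-0.54, 0.88],[0.71, -0.54]]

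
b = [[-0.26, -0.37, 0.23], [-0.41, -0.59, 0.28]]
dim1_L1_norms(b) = [0.86, 1.28]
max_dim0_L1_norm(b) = 0.96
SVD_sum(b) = [[-0.27, -0.38, 0.2], [-0.41, -0.58, 0.3]] + [[0.01, 0.01, 0.03], [-0.0, -0.01, -0.02]]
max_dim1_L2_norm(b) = 0.77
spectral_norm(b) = 0.92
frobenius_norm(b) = 0.92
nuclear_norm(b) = 0.96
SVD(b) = [[-0.55, -0.84], [-0.84, 0.55]] @ diag([0.9220851523532647, 0.0419400978737091]) @ [[0.53, 0.76, -0.39], [-0.18, -0.35, -0.92]]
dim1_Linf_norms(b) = [0.37, 0.59]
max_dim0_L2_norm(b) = 0.7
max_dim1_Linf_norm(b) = 0.59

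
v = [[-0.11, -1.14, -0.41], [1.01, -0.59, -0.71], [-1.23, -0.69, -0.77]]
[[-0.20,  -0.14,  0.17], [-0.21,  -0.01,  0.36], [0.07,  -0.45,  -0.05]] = v @ [[-0.13, 0.19, 0.19],[0.21, 0.01, -0.12],[-0.07, 0.27, -0.13]]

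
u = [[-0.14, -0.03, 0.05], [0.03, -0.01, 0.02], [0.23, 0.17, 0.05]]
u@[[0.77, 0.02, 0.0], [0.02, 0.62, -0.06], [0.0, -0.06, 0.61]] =[[-0.11, -0.02, 0.03],[0.02, -0.01, 0.01],[0.18, 0.11, 0.02]]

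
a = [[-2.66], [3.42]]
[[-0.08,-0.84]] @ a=[[-2.66]]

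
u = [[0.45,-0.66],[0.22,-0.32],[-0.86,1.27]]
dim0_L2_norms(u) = [1.0, 1.47]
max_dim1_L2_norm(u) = 1.53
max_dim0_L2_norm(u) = 1.47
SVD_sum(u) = [[0.45,-0.66], [0.22,-0.32], [-0.86,1.27]] + [[0.00,  0.00], [0.0,  0.00], [0.00,  0.0]]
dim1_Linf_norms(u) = [0.66, 0.32, 1.27]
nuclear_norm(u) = 1.78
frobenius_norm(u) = 1.77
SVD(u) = [[-0.45, -0.53], [-0.22, -0.71], [0.87, -0.46]] @ diag([1.772396424180182, 0.003303869444157446]) @ [[-0.56,0.83], [-0.83,-0.56]]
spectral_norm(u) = 1.77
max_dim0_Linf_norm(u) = 1.27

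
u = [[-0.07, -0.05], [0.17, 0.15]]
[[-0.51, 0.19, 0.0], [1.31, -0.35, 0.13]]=u@[[5.13,  -5.61,  -3.36], [2.94,  4.05,  4.70]]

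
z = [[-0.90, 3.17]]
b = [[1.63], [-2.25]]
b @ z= [[-1.47, 5.17], [2.02, -7.13]]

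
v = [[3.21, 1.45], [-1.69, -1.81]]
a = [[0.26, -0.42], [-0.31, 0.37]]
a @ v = [[1.54, 1.14], [-1.62, -1.12]]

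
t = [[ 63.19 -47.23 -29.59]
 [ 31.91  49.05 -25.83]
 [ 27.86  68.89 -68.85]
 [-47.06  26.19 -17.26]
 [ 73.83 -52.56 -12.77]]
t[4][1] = -52.56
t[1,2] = -25.83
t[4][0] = 73.83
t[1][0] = 31.91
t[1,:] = [31.91, 49.05, -25.83]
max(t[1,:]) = 49.05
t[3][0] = -47.06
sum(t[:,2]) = -154.3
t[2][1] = 68.89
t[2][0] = 27.86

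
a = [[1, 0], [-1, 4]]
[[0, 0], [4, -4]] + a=[[1, 0], [3, 0]]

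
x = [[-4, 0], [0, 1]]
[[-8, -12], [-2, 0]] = x @ [[2, 3], [-2, 0]]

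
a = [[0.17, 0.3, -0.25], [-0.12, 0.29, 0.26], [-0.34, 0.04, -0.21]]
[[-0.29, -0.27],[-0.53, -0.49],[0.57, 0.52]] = a @ [[-1.12, -1.02], [-1.28, -1.18], [-1.14, -1.04]]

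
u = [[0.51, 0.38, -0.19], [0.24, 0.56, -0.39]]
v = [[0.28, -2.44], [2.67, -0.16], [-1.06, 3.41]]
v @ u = [[-0.44, -1.26, 0.9], [1.32, 0.92, -0.44], [0.28, 1.51, -1.13]]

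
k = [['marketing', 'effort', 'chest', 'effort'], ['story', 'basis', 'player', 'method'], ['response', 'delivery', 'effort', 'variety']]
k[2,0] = 'response'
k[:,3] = ['effort', 'method', 'variety']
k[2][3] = 'variety'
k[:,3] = ['effort', 'method', 'variety']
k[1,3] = 'method'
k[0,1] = 'effort'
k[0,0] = 'marketing'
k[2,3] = 'variety'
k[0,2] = 'chest'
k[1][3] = 'method'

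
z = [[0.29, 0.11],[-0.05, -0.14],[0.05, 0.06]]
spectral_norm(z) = 0.33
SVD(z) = [[-0.92, -0.38], [0.33, -0.89], [-0.22, 0.26]] @ diag([0.3346517090762078, 0.11139225113253265]) @ [[-0.88, -0.48], [-0.48, 0.88]]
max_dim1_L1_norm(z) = 0.4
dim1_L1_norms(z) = [0.4, 0.19, 0.11]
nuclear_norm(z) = 0.45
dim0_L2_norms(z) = [0.3, 0.19]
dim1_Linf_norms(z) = [0.29, 0.14, 0.06]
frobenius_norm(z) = 0.35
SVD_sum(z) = [[0.27, 0.15], [-0.1, -0.05], [0.06, 0.03]] + [[0.02, -0.04],[0.05, -0.09],[-0.01, 0.03]]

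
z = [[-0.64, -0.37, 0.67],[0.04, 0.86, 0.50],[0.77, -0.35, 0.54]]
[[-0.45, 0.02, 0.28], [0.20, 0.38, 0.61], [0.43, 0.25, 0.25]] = z @ [[0.62, 0.19, 0.03], [0.19, 0.23, 0.34], [0.03, 0.34, 0.64]]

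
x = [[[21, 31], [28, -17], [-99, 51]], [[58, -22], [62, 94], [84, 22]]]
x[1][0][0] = 58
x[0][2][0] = -99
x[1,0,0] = 58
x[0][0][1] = 31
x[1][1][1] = 94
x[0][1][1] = -17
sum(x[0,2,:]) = -48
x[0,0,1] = 31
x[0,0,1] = 31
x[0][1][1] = -17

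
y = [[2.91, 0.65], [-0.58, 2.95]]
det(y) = 8.961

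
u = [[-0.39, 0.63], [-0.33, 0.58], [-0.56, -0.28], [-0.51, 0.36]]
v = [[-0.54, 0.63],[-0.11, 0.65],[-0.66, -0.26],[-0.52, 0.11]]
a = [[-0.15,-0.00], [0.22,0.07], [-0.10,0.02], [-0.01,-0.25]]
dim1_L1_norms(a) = [0.15, 0.29, 0.12, 0.26]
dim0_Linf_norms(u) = [0.56, 0.63]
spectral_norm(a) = 0.30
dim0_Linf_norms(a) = [0.22, 0.25]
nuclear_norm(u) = 1.81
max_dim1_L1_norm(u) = 1.02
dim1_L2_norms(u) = [0.74, 0.67, 0.63, 0.62]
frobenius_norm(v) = 1.38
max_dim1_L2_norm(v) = 0.83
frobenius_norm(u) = 1.33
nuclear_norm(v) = 1.93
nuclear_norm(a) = 0.54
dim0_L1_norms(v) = [1.83, 1.65]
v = a + u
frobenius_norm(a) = 0.39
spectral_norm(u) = 1.16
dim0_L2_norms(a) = [0.28, 0.26]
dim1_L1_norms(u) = [1.02, 0.91, 0.84, 0.87]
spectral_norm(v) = 1.12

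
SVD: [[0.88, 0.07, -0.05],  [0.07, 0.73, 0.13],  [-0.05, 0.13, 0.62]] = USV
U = [[-0.93, 0.30, 0.22], [-0.37, -0.74, -0.56], [-0.01, -0.6, 0.8]]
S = [0.91, 0.81, 0.52]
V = [[-0.93, -0.37, -0.01], [0.3, -0.74, -0.6], [0.22, -0.56, 0.8]]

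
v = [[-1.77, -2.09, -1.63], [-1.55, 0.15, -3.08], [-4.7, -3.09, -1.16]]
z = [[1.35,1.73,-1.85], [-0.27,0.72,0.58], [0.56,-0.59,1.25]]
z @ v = [[3.62, 3.15, -5.38],[-3.36, -1.12, -2.45],[-5.95, -5.12, -0.55]]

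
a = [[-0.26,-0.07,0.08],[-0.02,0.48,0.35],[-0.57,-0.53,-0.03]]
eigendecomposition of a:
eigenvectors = [[0.48+0.00j, (0.18-0.08j), 0.18+0.08j], [-0.46+0.00j, -0.43-0.39j, -0.43+0.39j], [(0.75+0j), 0.79+0.00j, (0.79-0j)]]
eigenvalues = [(-0.07+0j), (0.13+0.31j), (0.13-0.31j)]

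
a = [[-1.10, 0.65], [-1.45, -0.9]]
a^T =[[-1.1, -1.45],[0.65, -0.90]]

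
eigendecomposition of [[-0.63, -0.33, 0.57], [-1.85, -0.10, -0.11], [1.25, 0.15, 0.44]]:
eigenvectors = [[0.56, 0.36, -0.17], [0.72, -0.68, 0.94], [-0.42, 0.64, 0.3]]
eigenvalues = [-1.48, 0.99, 0.2]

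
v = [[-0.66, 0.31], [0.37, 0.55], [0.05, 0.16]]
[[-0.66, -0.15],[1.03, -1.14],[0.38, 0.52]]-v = [[0.00,-0.46], [0.66,-1.69], [0.33,0.36]]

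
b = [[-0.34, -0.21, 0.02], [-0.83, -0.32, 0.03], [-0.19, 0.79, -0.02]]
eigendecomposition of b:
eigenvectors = [[(0.36+0j), 0.00-0.03j, 0.00+0.03j], [0.69+0.00j, 0.09+0.05j, 0.09-0.05j], [-0.63+0.00j, (0.99+0j), (0.99-0j)]]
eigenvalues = [(-0.78+0j), (0.05+0.05j), (0.05-0.05j)]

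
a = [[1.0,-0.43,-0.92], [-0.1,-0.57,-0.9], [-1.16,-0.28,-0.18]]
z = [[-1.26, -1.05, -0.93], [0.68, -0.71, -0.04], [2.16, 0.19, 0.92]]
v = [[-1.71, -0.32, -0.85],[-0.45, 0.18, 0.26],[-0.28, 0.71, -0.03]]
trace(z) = -1.05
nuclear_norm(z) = 4.15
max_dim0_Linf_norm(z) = 2.16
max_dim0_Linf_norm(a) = 1.16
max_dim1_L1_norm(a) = 2.35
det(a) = -0.01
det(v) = 0.58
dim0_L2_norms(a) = [1.53, 0.77, 1.3]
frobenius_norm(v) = 2.15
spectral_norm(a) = 1.70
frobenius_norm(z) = 3.17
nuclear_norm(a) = 3.02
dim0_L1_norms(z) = [4.1, 1.95, 1.89]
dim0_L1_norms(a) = [2.26, 1.28, 2.0]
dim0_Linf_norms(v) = [1.71, 0.71, 0.85]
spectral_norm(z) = 2.93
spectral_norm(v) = 1.96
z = a @ v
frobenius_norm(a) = 2.15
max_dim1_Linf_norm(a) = 1.16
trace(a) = 0.25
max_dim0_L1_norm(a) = 2.26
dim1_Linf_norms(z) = [1.26, 0.71, 2.16]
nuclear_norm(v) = 3.14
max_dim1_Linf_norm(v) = 1.71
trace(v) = -1.56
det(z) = 0.01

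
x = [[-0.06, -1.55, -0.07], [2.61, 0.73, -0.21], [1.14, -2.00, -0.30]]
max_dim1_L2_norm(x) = 2.72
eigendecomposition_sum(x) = [[-0.04+1.10j, (-0.78+0.14j), -0.03-0.10j], [(1.31-0.24j), 0.37+0.88j, -0.11+0.06j], [(0.48+1.57j), -1.03+0.57j, (-0.09-0.12j)]] + [[(-0.04-1.1j), -0.78-0.14j, -0.03+0.10j], [1.31+0.24j, (0.37-0.88j), -0.11-0.06j], [(0.48-1.57j), -1.03-0.57j, -0.09+0.12j]] + [[(0.02+0j), -0j, -0.01-0.00j], [(-0.01-0j), (-0+0j), (0.01+0j)], [0.19+0.00j, (0.05-0j), -0.12-0.00j]]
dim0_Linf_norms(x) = [2.61, 2.0, 0.3]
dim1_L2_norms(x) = [1.55, 2.72, 2.32]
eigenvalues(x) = [(0.24+1.86j), (0.24-1.86j), (-0.11+0j)]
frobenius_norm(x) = 3.90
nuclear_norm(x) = 5.56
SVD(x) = [[0.12, -0.58, -0.81], [0.82, 0.52, -0.25], [0.57, -0.63, 0.53]] @ diag([2.880908526797626, 2.6244108286940495, 0.05033748561598637]) @ [[0.96, -0.25, -0.12], [0.25, 0.97, 0.05], [-0.11, 0.08, -0.99]]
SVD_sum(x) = [[0.32, -0.08, -0.04], [2.26, -0.58, -0.29], [1.56, -0.4, -0.20]] + [[-0.39, -1.46, -0.07], [0.35, 1.31, 0.06], [-0.42, -1.6, -0.08]] + [[0.00, -0.0, 0.04], [0.0, -0.00, 0.01], [-0.00, 0.00, -0.03]]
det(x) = -0.38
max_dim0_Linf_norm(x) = 2.61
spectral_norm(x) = 2.88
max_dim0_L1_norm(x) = 4.28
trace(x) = 0.37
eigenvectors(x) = [[-0.44-0.15j,  -0.44+0.15j,  0.09+0.00j], [(-0.06+0.55j),  (-0.06-0.55j),  (-0.04+0j)], [-0.69+0.00j,  -0.69-0.00j,  0.99+0.00j]]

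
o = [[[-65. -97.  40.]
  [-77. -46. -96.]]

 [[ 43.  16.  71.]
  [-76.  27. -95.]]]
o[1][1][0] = -76.0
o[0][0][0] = -65.0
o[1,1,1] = 27.0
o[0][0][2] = 40.0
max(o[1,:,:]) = 71.0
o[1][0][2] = 71.0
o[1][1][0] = -76.0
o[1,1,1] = 27.0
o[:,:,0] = [[-65.0, -77.0], [43.0, -76.0]]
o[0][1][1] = -46.0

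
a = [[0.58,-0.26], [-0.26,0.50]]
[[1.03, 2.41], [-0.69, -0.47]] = a@ [[1.52, 4.87], [-0.58, 1.60]]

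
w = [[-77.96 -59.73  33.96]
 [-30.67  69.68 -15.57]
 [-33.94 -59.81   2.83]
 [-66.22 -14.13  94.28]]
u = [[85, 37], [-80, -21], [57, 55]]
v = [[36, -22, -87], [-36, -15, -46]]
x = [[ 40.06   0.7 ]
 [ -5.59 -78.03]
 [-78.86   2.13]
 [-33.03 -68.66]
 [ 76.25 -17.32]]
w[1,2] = -15.57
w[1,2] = -15.57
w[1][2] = -15.57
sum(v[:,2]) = -133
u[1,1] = -21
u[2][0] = 57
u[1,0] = -80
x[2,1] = 2.13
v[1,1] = -15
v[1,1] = -15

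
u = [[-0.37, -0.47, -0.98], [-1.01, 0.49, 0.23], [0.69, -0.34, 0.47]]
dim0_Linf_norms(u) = [1.01, 0.49, 0.98]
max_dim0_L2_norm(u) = 1.28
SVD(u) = [[-0.44, 0.81, 0.38],[-0.65, -0.58, 0.50],[0.62, -0.03, 0.78]] @ diag([1.4095275109757057, 1.1808263820724167, 0.2505618710107359]) @ [[0.88, -0.23, 0.41],  [0.23, -0.56, -0.80],  [-0.41, -0.80, 0.44]]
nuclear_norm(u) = 2.84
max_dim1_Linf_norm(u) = 1.01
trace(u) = 0.59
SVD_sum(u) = [[-0.55, 0.14, -0.25], [-0.8, 0.21, -0.37], [0.78, -0.20, 0.36]] + [[0.22, -0.54, -0.77], [-0.15, 0.38, 0.55], [-0.01, 0.02, 0.02]] + [[-0.04, -0.08, 0.04], [-0.05, -0.10, 0.05], [-0.08, -0.16, 0.09]]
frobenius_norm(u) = 1.86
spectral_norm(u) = 1.41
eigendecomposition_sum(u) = [[(-0.36+0j),  -0.26+0.00j,  (-0.29+0j)], [-0.38+0.00j,  -0.28+0.00j,  (-0.31+0j)], [0.12-0.00j,  0.09-0.00j,  (0.1-0j)]] + [[(-0+0.19j), -0.10-0.19j, -0.34-0.02j], [(-0.31-0.14j), 0.38-0.04j, 0.27-0.55j], [(0.29-0.11j), (-0.21+0.27j), 0.19+0.52j]] + [[-0.00-0.19j, -0.10+0.19j, -0.34+0.02j], [-0.31+0.14j, (0.38+0.04j), 0.27+0.55j], [0.29+0.11j, -0.21-0.27j, 0.19-0.52j]]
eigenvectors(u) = [[0.67+0.00j, (0.15+0.36j), 0.15-0.36j], [(0.71+0j), (-0.69+0j), (-0.69-0j)], [(-0.22+0j), 0.43-0.44j, (0.43+0.44j)]]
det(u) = -0.42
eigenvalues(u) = [(-0.54+0j), (0.57+0.67j), (0.57-0.67j)]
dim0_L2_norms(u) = [1.28, 0.76, 1.11]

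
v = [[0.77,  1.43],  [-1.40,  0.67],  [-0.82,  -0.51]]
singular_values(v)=[1.9, 1.54]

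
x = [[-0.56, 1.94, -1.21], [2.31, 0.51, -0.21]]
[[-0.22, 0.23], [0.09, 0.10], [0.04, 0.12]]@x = [[0.65, -0.31, 0.22], [0.18, 0.23, -0.13], [0.25, 0.14, -0.07]]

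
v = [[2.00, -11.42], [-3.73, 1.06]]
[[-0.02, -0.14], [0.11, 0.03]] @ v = [[0.48, 0.08], [0.11, -1.22]]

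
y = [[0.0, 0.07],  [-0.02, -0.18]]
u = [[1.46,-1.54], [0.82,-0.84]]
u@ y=[[0.03, 0.38], [0.02, 0.21]]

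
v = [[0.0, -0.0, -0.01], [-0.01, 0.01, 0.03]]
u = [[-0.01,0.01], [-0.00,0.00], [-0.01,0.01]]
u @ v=[[-0.0, 0.0, 0.0], [0.0, 0.0, 0.0], [-0.0, 0.00, 0.00]]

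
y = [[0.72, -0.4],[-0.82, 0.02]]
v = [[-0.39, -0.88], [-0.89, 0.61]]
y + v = [[0.33,-1.28], [-1.71,0.63]]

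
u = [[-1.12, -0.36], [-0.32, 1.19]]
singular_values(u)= [1.24, 1.16]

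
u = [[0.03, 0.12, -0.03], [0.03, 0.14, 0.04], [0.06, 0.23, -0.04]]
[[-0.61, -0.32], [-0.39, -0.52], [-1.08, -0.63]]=u @ [[2.43, 1.73], [-4.57, -3.53], [4.36, -1.84]]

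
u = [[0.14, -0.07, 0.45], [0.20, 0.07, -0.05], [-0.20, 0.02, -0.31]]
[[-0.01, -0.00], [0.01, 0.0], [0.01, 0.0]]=u @ [[0.02, 0.01], [0.02, 0.01], [-0.03, -0.01]]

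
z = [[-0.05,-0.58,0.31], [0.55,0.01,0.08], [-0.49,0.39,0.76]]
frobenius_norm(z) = 1.31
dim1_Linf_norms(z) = [0.58, 0.55, 0.76]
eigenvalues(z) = [(-0.02+0.66j), (-0.02-0.66j), (0.76+0j)]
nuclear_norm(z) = 2.17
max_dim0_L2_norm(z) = 0.82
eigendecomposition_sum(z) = [[-0.01+0.34j,-0.33-0.05j,(0.09-0.06j)], [0.29+0.02j,(-0.05+0.28j),-0.05-0.08j], [(-0.19+0.04j),-0.02-0.19j,(0.04+0.04j)]] + [[(-0.01-0.34j), -0.33+0.05j, 0.09+0.06j], [(0.29-0.02j), -0.05-0.28j, (-0.05+0.08j)], [(-0.19-0.04j), -0.02+0.19j, (0.04-0.04j)]] + [[(-0.02-0j), 0.09+0.00j, 0.14+0.00j], [-0.03-0.00j, (0.11+0j), (0.17+0j)], [-0.11-0.00j, 0.44+0.00j, 0.67+0.00j]]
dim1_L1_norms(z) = [0.94, 0.64, 1.64]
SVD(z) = [[-0.06, -1.00, -0.01], [0.27, -0.02, 0.96], [-0.96, 0.05, 0.27]] @ diag([1.0149755166183296, 0.6579943319925886, 0.5006677138891447]) @ [[0.61, -0.33, -0.72],[0.02, 0.91, -0.41],[0.79, 0.24, 0.57]]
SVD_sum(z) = [[-0.04,0.02,0.04], [0.17,-0.09,-0.2], [-0.60,0.32,0.70]] + [[-0.01, -0.6, 0.27], [-0.0, -0.01, 0.01], [0.00, 0.03, -0.01]] + [[-0.00, -0.0, -0.00], [0.38, 0.12, 0.27], [0.11, 0.03, 0.08]]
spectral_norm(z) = 1.01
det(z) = 0.33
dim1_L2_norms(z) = [0.66, 0.56, 0.98]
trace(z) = 0.72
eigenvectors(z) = [[0.70+0.00j, (0.7-0j), (0.19+0j)], [0.02-0.59j, 0.02+0.59j, 0.24+0.00j], [(0.1+0.38j), 0.10-0.38j, (0.95+0j)]]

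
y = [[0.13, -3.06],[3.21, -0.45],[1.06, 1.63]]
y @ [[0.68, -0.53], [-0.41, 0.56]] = [[1.34, -1.78],[2.37, -1.95],[0.05, 0.35]]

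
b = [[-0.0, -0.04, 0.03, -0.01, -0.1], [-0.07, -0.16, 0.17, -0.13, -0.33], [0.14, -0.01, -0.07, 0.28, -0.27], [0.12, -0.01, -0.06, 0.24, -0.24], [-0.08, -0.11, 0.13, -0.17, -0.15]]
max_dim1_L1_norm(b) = 0.86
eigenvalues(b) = [(-0.37+0j), (0.22+0j), 0.01j, -0.01j, 0j]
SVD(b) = [[0.15,-0.14,-0.57,-0.13,-0.78],[0.39,-0.72,0.55,-0.06,-0.18],[0.68,0.29,-0.03,0.67,-0.01],[0.60,0.24,-0.1,-0.71,0.26],[0.08,-0.57,-0.60,0.15,0.53]] @ diag([0.5749220941982144, 0.5129921617154746, 0.010003109877410469, 0.0018200466561231388, 0.0005028361304172281]) @ [[0.23, -0.16, -0.01, 0.47, -0.84], [0.32, 0.35, -0.46, 0.64, 0.39], [-0.62, 0.34, 0.52, 0.48, 0.03], [0.37, -0.59, 0.54, 0.29, 0.37], [-0.57, -0.63, -0.48, 0.23, 0.09]]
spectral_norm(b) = 0.57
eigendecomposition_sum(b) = [[-0.03-0.00j, -0.04+0.00j, 0.05+0.00j, (-0.05+0j), (-0.07-0j)], [(-0.1-0j), (-0.17+0j), (0.19+0j), -0.20+0.00j, (-0.29-0j)], [(-0.02-0j), (-0.04+0j), 0.05+0.00j, (-0.05+0j), (-0.07-0j)], [(-0.02-0j), -0.04+0.00j, 0.04+0.00j, (-0.05+0j), -0.07-0.00j], [(-0.06-0j), (-0.1+0j), (0.12+0j), -0.13+0.00j, (-0.18-0j)]] + [[0.02+0.00j, 0.00+0.00j, (-0.01-0j), (0.04+0j), (-0.02+0j)], [0.04+0.00j, (0.01+0j), (-0.03-0j), (0.08+0j), (-0.05+0j)], [0.17+0.00j, 0.04+0.00j, -0.12-0.00j, 0.33+0.00j, (-0.2+0j)], [(0.14+0j), (0.03+0j), -0.10-0.00j, (0.29+0j), -0.17+0.00j], [-0.02-0.00j, -0.01+0.00j, 0.02+0.00j, (-0.05-0j), (0.03+0j)]] + [[0.00-0.00j, -0.00-0.00j, -0.00+0.00j, 0.00-0.00j, (-0+0j)],[-0.01+0.00j, -0.00+0.00j, 0.01-0.00j, -0.01+0.00j, -0j],[(-0-0.01j), -0.00-0.00j, 0.00+0.01j, -0.00-0.00j, 0j],[0.00-0.00j, -0.00-0.00j, -0.00+0.00j, 0.00-0.00j, 0.00+0.00j],[-0j, -0.00-0.00j, (-0+0j), 0.00-0.00j, -0.00+0.00j]] + [[0.00+0.00j, -0.00+0.00j, -0.00-0.00j, 0j, -0.00-0.00j], [-0.01-0.00j, (-0-0j), 0.01+0.00j, -0.01-0.00j, 0.00+0.00j], [-0.00+0.01j, -0.00+0.00j, 0.00-0.01j, -0.00+0.00j, 0.00-0.00j], [0j, -0.00+0.00j, -0.00-0.00j, 0.00+0.00j, -0j], [0j, -0.00+0.00j, (-0-0j), 0.00+0.00j, -0.00-0.00j]] + [[0.00+0.00j, 0j, -0j, (-0+0j), (-0-0j)], [0.00+0.00j, 0.00+0.00j, -0j, -0.00+0.00j, -0.00-0.00j], [0j, 0.00+0.00j, -0j, -0.00+0.00j, (-0-0j)], [(-0-0j), -0.00-0.00j, -0.00+0.00j, 0.00-0.00j, 0.00+0.00j], [-0.00-0.00j, (-0-0j), -0.00+0.00j, 0.00-0.00j, 0j]]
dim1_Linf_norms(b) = [0.1, 0.33, 0.28, 0.24, 0.17]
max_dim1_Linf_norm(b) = 0.33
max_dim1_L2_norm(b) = 0.43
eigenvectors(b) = [[0.21+0.00j, 0.08+0.00j, -0.31+0.16j, -0.31-0.16j, -0.62+0.00j], [(0.8+0j), 0.19+0.00j, (0.67+0j), (0.67-0j), (-0.52+0j)], [(0.2+0j), (0.74+0j), (-0+0.54j), (-0-0.54j), (-0.56+0j)], [0.19+0.00j, 0.63+0.00j, -0.07+0.21j, -0.07-0.21j, 0.18+0.00j], [(0.5+0j), (-0.11+0j), (-0.24+0.15j), -0.24-0.15j, 0.03+0.00j]]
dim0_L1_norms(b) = [0.41, 0.33, 0.46, 0.83, 1.09]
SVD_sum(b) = [[0.02, -0.01, -0.0, 0.04, -0.07],[0.05, -0.03, -0.0, 0.1, -0.19],[0.09, -0.06, -0.00, 0.18, -0.33],[0.08, -0.05, -0.00, 0.16, -0.29],[0.01, -0.01, -0.00, 0.02, -0.04]] + [[-0.02, -0.03, 0.03, -0.05, -0.03], [-0.12, -0.13, 0.17, -0.24, -0.14], [0.05, 0.05, -0.07, 0.10, 0.06], [0.04, 0.04, -0.06, 0.08, 0.05], [-0.09, -0.10, 0.13, -0.19, -0.11]] + [[0.0, -0.00, -0.0, -0.0, -0.0], [-0.0, 0.00, 0.00, 0.00, 0.00], [0.0, -0.00, -0.00, -0.00, -0.0], [0.00, -0.00, -0.0, -0.00, -0.00], [0.00, -0.00, -0.00, -0.0, -0.00]] + [[-0.00,0.0,-0.0,-0.00,-0.00], [-0.0,0.0,-0.00,-0.0,-0.0], [0.0,-0.00,0.0,0.0,0.00], [-0.00,0.00,-0.0,-0.00,-0.00], [0.00,-0.00,0.0,0.0,0.0]] + [[0.00, 0.0, 0.00, -0.00, -0.00], [0.00, 0.0, 0.00, -0.00, -0.00], [0.0, 0.00, 0.0, -0.0, -0.00], [-0.0, -0.00, -0.00, 0.0, 0.00], [-0.0, -0.00, -0.0, 0.00, 0.00]]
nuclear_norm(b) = 1.10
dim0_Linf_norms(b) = [0.14, 0.16, 0.17, 0.28, 0.33]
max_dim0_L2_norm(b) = 0.52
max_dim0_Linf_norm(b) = 0.33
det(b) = -0.00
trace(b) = -0.14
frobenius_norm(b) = 0.77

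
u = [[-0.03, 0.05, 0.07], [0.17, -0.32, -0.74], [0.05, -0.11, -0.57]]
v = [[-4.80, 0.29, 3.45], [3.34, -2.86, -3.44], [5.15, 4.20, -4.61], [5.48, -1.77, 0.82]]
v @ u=[[0.37, -0.71, -2.52],[-0.76, 1.46, 4.31],[0.33, -0.58, -0.12],[-0.42, 0.75, 1.23]]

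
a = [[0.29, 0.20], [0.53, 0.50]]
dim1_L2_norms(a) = [0.35, 0.73]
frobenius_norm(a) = 0.81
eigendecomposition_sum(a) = [[0.03, -0.02], [-0.04, 0.02]] + [[0.26, 0.22], [0.57, 0.48]]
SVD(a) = [[-0.43, -0.9],[-0.9, 0.43]] @ diag([0.8078796761567386, 0.048274515563420994]) @ [[-0.75, -0.67], [-0.67, 0.75]]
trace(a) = 0.79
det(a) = 0.04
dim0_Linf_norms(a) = [0.53, 0.5]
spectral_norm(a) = 0.81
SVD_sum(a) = [[0.26, 0.23],[0.54, 0.48]] + [[0.03, -0.03], [-0.01, 0.02]]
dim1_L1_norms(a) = [0.49, 1.03]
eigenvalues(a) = [0.05, 0.74]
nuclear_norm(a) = 0.86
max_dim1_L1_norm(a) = 1.03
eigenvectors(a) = [[-0.64, -0.41],  [0.76, -0.91]]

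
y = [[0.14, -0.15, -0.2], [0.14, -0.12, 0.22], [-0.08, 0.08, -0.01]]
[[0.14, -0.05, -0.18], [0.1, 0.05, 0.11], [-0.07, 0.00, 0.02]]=y@[[0.91, 0.04, -0.09], [0.04, 0.08, 0.23], [-0.09, 0.23, 0.66]]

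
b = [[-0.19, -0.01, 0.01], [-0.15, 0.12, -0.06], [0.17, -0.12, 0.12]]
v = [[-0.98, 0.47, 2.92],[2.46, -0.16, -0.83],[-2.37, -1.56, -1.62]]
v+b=[[-1.17, 0.46, 2.93], [2.31, -0.04, -0.89], [-2.20, -1.68, -1.50]]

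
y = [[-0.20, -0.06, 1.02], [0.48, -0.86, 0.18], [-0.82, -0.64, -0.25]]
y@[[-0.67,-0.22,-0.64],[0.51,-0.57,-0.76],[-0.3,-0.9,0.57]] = [[-0.20, -0.84, 0.76], [-0.81, 0.22, 0.45], [0.3, 0.77, 0.87]]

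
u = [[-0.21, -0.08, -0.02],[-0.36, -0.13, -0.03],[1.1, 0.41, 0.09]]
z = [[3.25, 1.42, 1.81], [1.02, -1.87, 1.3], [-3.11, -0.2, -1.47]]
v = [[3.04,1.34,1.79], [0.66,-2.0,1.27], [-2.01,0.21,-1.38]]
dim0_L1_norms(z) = [7.38, 3.49, 4.58]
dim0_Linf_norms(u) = [1.1, 0.41, 0.09]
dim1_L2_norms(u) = [0.23, 0.38, 1.18]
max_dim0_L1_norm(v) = 5.71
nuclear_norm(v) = 7.10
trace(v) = -0.34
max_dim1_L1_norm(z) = 6.48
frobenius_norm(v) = 5.13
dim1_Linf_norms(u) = [0.21, 0.36, 1.1]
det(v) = -1.57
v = u + z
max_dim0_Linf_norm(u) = 1.1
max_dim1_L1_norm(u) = 1.6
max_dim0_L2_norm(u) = 1.18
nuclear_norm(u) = 1.27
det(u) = 0.00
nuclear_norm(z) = 8.04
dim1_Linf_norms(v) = [3.04, 2.0, 2.01]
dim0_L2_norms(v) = [3.7, 2.42, 2.59]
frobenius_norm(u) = 1.26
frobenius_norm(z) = 5.83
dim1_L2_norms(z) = [3.98, 2.5, 3.45]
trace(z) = -0.09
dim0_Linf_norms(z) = [3.25, 1.87, 1.81]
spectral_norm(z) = 5.33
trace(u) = -0.25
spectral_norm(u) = 1.26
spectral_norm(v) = 4.49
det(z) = -4.73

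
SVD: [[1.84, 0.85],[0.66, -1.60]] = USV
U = [[-0.99, 0.13], [0.13, 0.99]]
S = [2.03, 1.73]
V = [[-0.86, -0.52], [0.52, -0.86]]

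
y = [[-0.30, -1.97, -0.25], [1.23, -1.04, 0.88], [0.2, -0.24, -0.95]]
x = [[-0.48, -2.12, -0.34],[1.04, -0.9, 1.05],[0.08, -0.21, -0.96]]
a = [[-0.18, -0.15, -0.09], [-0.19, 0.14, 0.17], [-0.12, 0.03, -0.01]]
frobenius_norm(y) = 2.90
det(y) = -2.99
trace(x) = -2.34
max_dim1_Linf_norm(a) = 0.19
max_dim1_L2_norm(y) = 2.01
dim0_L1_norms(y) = [1.73, 3.25, 2.08]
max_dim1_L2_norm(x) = 2.2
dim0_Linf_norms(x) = [1.04, 2.12, 1.05]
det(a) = 0.00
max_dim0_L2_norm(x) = 2.31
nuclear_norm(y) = 4.69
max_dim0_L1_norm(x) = 3.23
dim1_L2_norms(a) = [0.25, 0.29, 0.12]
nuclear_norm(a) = 0.61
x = y + a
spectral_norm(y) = 2.28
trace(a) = -0.05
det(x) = -2.77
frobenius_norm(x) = 2.97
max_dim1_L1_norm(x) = 2.99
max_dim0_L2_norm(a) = 0.29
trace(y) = -2.29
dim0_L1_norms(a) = [0.49, 0.32, 0.27]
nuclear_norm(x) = 4.73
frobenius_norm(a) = 0.40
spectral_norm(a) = 0.31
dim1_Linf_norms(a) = [0.18, 0.19, 0.12]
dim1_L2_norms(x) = [2.2, 1.73, 0.99]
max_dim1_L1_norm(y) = 3.15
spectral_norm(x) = 2.31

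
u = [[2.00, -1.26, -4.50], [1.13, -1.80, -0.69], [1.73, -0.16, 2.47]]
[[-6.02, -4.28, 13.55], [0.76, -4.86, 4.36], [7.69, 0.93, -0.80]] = u @ [[1.46, 0.34, 2.27],  [-0.3, 2.79, -0.26],  [2.07, 0.32, -1.93]]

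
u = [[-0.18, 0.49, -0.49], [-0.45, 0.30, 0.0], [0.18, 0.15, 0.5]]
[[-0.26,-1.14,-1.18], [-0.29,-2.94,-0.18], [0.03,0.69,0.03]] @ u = [[0.35, -0.65, -0.46], [1.34, -1.05, 0.05], [-0.31, 0.23, 0.0]]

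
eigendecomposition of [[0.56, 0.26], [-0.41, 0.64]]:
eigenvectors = [[(-0.08+0.62j), (-0.08-0.62j)], [-0.78+0.00j, (-0.78-0j)]]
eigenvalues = [(0.6+0.32j), (0.6-0.32j)]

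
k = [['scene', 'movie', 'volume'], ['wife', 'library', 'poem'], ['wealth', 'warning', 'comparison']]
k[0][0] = 'scene'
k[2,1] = 'warning'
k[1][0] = 'wife'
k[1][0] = 'wife'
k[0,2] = 'volume'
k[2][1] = 'warning'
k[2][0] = 'wealth'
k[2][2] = 'comparison'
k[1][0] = 'wife'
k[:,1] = ['movie', 'library', 'warning']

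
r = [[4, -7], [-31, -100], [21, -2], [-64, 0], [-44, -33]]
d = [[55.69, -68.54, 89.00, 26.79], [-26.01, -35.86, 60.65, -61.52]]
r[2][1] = -2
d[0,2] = 89.0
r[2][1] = -2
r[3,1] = 0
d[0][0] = 55.69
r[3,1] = 0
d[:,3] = [26.79, -61.52]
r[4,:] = [-44, -33]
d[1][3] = -61.52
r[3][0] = -64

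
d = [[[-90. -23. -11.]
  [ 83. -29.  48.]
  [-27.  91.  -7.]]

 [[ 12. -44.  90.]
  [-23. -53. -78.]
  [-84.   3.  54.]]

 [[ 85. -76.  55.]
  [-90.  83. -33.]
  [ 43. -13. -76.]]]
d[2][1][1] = 83.0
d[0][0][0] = -90.0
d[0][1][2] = 48.0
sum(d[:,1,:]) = -92.0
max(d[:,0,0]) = 85.0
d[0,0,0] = -90.0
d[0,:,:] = [[-90.0, -23.0, -11.0], [83.0, -29.0, 48.0], [-27.0, 91.0, -7.0]]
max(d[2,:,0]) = 85.0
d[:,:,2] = [[-11.0, 48.0, -7.0], [90.0, -78.0, 54.0], [55.0, -33.0, -76.0]]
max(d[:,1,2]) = 48.0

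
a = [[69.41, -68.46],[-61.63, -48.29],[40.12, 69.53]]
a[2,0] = 40.12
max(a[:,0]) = 69.41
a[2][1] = 69.53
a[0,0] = 69.41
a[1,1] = -48.29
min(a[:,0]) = -61.63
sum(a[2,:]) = 109.65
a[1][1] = -48.29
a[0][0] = 69.41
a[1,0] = -61.63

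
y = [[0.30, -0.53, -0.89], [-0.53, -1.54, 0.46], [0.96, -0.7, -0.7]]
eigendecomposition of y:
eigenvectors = [[0.39+0.53j,0.39-0.53j,(0.37+0j)],[(-0.02-0.19j),(-0.02+0.19j),(0.88+0j)],[0.73+0.00j,(0.73-0j),0.28+0.00j]]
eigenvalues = [(-0.16+0.87j), (-0.16-0.87j), (-1.62+0j)]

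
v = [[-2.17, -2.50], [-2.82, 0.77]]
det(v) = -8.721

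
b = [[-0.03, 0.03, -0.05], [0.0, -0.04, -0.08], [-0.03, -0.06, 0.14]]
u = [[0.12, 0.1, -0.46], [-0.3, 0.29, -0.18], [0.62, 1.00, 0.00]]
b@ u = [[-0.04, -0.04, 0.01],[-0.04, -0.09, 0.01],[0.10, 0.12, 0.02]]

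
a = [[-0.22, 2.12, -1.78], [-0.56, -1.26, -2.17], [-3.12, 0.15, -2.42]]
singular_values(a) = [4.62, 2.48, 1.56]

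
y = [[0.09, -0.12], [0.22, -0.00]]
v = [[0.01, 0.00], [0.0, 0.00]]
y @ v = [[0.00, 0.0], [0.00, 0.00]]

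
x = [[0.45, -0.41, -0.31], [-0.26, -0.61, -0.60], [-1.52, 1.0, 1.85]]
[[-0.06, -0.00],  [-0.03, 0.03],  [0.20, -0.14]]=x@[[-0.07, -0.01], [0.06, 0.09], [0.02, -0.13]]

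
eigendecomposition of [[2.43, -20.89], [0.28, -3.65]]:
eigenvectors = [[1.0, 0.97], [0.06, 0.23]]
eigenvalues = [1.23, -2.45]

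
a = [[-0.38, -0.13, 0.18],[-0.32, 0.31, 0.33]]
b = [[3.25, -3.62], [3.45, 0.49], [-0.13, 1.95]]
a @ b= [[-1.71, 1.66], [-0.01, 1.95]]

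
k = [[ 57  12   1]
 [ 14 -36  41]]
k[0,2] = 1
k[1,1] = -36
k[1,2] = 41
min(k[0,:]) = 1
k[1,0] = 14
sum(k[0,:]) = 70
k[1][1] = -36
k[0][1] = 12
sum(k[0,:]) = 70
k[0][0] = 57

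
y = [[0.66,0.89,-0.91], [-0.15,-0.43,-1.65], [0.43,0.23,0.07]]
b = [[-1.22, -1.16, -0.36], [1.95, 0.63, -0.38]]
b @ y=[[-0.79, -0.67, 3.0], [1.03, 1.38, -2.84]]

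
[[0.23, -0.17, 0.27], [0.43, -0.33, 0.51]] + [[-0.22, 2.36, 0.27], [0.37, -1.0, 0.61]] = [[0.01, 2.19, 0.54], [0.80, -1.33, 1.12]]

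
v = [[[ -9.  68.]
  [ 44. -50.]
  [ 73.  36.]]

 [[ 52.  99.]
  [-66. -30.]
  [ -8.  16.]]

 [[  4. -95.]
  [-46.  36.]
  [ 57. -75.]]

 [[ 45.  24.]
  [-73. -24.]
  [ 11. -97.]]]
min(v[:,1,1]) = -50.0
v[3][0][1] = 24.0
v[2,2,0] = 57.0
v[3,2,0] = 11.0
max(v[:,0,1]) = 99.0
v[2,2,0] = 57.0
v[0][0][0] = -9.0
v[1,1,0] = -66.0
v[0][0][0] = -9.0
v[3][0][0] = 45.0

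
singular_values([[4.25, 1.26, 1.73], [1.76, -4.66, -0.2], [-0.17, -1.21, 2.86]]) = [5.21, 4.7, 2.82]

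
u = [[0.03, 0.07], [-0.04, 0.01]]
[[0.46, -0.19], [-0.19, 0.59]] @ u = [[0.02, 0.03],[-0.03, -0.01]]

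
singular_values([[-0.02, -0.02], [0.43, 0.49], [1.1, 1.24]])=[1.78, 0.0]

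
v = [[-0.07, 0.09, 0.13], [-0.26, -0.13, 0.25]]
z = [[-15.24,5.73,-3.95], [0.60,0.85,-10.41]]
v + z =[[-15.31, 5.82, -3.82], [0.34, 0.72, -10.16]]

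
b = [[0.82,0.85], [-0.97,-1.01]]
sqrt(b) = [[(0.61-1.62j), 0.50-1.72j],[-0.57+1.96j, -0.47+2.08j]]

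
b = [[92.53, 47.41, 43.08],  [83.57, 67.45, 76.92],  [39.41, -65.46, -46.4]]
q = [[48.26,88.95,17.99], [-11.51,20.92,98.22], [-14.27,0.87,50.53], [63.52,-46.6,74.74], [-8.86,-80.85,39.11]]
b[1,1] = 67.45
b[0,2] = 43.08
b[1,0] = 83.57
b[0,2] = 43.08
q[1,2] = 98.22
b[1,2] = 76.92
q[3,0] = 63.52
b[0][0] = 92.53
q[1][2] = 98.22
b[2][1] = -65.46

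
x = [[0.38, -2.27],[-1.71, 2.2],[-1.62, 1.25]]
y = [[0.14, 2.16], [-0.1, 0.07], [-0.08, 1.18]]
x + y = [[0.52, -0.11], [-1.81, 2.27], [-1.70, 2.43]]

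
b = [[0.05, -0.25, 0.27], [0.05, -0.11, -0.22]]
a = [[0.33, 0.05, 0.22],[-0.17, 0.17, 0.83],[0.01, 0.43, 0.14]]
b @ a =[[0.06,0.08,-0.16], [0.03,-0.11,-0.11]]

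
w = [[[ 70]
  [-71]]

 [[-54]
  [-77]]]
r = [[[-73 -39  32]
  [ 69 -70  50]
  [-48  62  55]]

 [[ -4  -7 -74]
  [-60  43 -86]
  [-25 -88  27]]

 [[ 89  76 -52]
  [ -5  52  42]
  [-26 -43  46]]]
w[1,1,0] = -77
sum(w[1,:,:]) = -131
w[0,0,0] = 70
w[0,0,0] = 70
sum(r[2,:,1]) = 85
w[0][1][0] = -71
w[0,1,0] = -71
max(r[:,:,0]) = 89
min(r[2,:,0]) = -26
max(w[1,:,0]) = -54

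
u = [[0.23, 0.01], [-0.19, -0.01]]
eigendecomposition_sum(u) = [[0.23, 0.01],[-0.19, -0.01]] + [[0.0, 0.0], [-0.0, -0.0]]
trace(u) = 0.22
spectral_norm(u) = 0.30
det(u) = -0.00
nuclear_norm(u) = 0.30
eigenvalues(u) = [0.22, -0.0]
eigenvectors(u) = [[0.77, -0.04], [-0.63, 1.00]]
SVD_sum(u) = [[0.23, 0.01], [-0.19, -0.01]] + [[0.00,-0.00], [0.00,-0.0]]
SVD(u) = [[-0.77, 0.64], [0.64, 0.77]] @ diag([0.2986606874731851, 0.001339312526814943]) @ [[-1.0, -0.05],[0.05, -1.00]]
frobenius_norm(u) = 0.30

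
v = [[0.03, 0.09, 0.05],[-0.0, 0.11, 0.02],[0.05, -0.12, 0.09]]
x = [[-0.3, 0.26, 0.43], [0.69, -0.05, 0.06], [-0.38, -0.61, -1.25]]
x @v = [[0.01,  -0.05,  0.03], [0.02,  0.05,  0.04], [-0.07,  0.05,  -0.14]]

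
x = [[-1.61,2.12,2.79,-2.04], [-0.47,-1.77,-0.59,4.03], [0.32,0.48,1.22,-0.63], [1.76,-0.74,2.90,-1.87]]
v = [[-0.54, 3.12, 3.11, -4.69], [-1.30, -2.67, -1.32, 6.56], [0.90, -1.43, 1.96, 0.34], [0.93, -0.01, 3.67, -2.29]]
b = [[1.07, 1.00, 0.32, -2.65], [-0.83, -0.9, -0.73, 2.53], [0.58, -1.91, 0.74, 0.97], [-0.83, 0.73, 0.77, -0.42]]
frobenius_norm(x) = 7.53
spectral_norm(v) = 10.08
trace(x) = -4.03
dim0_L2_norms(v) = [1.91, 4.35, 5.36, 8.39]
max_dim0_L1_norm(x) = 8.57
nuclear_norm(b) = 7.66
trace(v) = -3.54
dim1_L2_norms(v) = [6.46, 7.32, 2.61, 4.42]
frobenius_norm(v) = 11.03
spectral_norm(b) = 4.43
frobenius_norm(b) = 5.02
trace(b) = 0.49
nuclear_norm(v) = 16.13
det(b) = 0.07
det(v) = 0.33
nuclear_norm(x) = 12.42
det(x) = -18.72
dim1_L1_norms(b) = [5.04, 4.99, 4.2, 2.75]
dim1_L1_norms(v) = [11.46, 11.85, 4.63, 6.9]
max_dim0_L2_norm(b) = 3.81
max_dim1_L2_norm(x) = 4.47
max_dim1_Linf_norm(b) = 2.65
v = x + b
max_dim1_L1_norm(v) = 11.85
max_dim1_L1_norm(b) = 5.04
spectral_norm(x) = 6.32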